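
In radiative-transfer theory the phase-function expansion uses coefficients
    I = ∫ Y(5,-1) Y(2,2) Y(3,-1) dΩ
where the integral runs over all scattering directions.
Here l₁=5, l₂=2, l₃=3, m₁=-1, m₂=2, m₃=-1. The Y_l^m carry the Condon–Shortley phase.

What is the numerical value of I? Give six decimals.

-0.092802

Rules hold: Σm=0, L=10 even, 3≤3≤7.
N = 11·5·7 = 385
Δ = 4!·6!·0!/11! = 1/2310
Racah Σ t=2..2: t=2:+1/144 = 1/144
⇒ 3j(5 2 3; 0 0 0)² = 10/231, sgn -1
Racah Σ t=4..4: t=4:+1/1152 = 1/1152
⇒ 3j(5 2 3; -1 2 -1)² = 1/154, sgn +1
4πI² = N·(3j₀)²·(3jₘ)² = 25/231
I = -1·√(0.108225/4π) = -0.09280237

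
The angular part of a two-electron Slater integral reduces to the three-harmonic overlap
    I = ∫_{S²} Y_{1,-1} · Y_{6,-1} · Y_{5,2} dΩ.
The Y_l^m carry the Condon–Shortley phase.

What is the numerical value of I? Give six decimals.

Rules hold: Σm=0, L=12 even, 5≤5≤7.
N = 3·13·11 = 429
Δ = 2!·0!·10!/13! = 1/858
Racah Σ t=1..1: t=1:−1/14400 = -1/14400
⇒ 3j(1 6 5; 0 0 0)² = 6/143, sgn +1
Racah Σ t=2..2: t=2:+1/60480 = 1/60480
⇒ 3j(1 6 5; -1 -1 2)² = 5/429, sgn -1
4πI² = N·(3j₀)²·(3jₘ)² = 30/143
I = -1·√(0.20979/4π) = -0.12920749

-0.129207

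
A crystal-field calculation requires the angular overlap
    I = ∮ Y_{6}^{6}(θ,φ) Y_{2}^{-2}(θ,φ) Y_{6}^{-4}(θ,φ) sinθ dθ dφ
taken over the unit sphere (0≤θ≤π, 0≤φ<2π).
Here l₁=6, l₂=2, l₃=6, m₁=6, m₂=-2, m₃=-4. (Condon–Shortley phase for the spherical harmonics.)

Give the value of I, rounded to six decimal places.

Checks pass: Σm=0; 14 even; l₃=6∈[4,8].
(2·6+1)(2·2+1)(2·6+1) = 845
Δ: 2! 10! 2! / 15! → 1/90090
sum: t=0:+1/69120 t=1:−1/14400 t=2:+1/69120 = -7/172800
3j²(6 2 6; 0 0 0) = Δ·Π!·Σ² = 14/715  (sign -1)
sum: t=0:+1/14515200 = 1/14515200
3j²(6 2 6; 6 -2 -4) = Δ·Π!·Σ² = 2/455  (sign +1)
combine: 4πI² = 845·14/715·2/455 = 4/55
take √, sign -1: I = -0.07607531

-0.076075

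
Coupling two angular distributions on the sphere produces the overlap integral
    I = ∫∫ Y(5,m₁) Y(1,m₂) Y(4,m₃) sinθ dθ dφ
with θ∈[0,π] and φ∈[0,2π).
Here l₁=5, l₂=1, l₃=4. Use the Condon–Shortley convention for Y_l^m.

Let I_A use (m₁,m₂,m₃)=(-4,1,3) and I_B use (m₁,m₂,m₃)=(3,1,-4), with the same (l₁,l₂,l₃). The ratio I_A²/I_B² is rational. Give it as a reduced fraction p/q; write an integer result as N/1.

36/1

Same 5,1,4: normalisation and zero-m 3j drop out of the ratio.
A: Δ: 2! 8! 0! / 11! → 1/495; sum: t=2:+1/10080 = 1/10080; 3j²(5 1 4; -4 1 3) = Δ·Π!·Σ² = 4/55  (sign -1)
B: Δ: 2! 8! 0! / 11! → 1/495; sum: t=2:+1/80640 = 1/80640; 3j²(5 1 4; 3 1 -4) = Δ·Π!·Σ² = 1/495  (sign +1)
I_A²/I_B² = (4/55)/(1/495) = 36/1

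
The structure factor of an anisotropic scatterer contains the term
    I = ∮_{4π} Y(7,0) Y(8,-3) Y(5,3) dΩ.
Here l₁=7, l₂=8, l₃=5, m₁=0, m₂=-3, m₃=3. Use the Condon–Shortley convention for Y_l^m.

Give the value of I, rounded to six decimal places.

0.126135

Rules hold: Σm=0, L=20 even, 1≤5≤15.
N = 15·17·11 = 2805
Δ = 10!·4!·6!/21! = 1/814773960
Racah Σ t=3..7: t=3:−1/87091200 t=4:+1/4976640 t=5:−1/2073600 t=6:+1/4976640 t=7:−1/87091200 = -1/9676800
⇒ 3j(7 8 5; 0 0 0)² = 360/46189, sgn +1
Racah Σ t=3..5: t=3:−1/34836480 t=4:+1/12441600 t=5:−1/41472000 = 1/36288000
⇒ 3j(7 8 5; 0 -3 3)² = 192/20995, sgn +1
4πI² = N·(3j₀)²·(3jₘ)² = 207360/1037153
I = +1·√(0.199932/4π) = 0.12613516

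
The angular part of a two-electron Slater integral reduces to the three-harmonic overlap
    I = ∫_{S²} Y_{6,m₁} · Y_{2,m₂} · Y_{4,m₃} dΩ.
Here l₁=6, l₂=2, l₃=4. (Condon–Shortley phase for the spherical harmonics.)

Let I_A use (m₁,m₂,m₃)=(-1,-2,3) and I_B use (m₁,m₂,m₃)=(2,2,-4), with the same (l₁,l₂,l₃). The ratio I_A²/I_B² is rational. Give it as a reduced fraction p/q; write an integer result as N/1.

l's match ⇒ only the (l;m) 3-j factors differ between A and B.
A: triangle coeff Δ(6,2,4) = 1/6435; Σ_t [0,0]: t=0:+1/120960 = 1/120960; (3j)²=1/1287 [(6 2 4; -1 -2 3)], sign=-1
B: triangle coeff Δ(6,2,4) = 1/6435; Σ_t [4,4]: t=4:+1/967680 = 1/967680; (3j)²=1/6435 [(6 2 4; 2 2 -4)], sign=+1
I_A²/I_B² = (1/1287)/(1/6435) = 5/1

5/1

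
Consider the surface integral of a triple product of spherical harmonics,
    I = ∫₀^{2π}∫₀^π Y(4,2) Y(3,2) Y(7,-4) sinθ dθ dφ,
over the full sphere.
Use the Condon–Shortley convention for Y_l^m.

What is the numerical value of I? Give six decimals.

m-sum 0 ✓  L=14 even ✓  1≤7≤7 ✓
Π(2lᵢ+1) = 9×7×15 = 945
triangle coeff Δ(4,3,7) = 1/45045
Σ_t [0,0]: t=0:+1/20736 = 1/20736
(3j)²=35/1287 [(4 3 7; 0 0 0)], sign=-1
Σ_t [0,0]: t=0:+1/172800 = 1/172800
(3j)²=2/65 [(4 3 7; 2 2 -4)], sign=-1
⇒ 4πI² = 1470/1859
I = (+1)√(1470/1859/(4π)) = 0.25084996

0.250850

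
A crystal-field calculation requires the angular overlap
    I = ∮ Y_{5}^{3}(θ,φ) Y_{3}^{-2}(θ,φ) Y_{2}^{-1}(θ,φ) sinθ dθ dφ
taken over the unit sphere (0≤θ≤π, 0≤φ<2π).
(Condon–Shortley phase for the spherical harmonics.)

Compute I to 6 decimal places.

-0.253584

Checks pass: Σm=0; 10 even; l₃=2∈[2,8].
(2·5+1)(2·3+1)(2·2+1) = 385
Δ: 6! 4! 0! / 11! → 1/2310
sum: t=3:−1/144 = -1/144
3j²(5 3 2; 0 0 0) = Δ·Π!·Σ² = 10/231  (sign -1)
sum: t=1:−1/720 = -1/720
3j²(5 3 2; 3 -2 -1) = Δ·Π!·Σ² = 8/165  (sign +1)
combine: 4πI² = 385·10/231·8/165 = 80/99
take √, sign -1: I = -0.25358436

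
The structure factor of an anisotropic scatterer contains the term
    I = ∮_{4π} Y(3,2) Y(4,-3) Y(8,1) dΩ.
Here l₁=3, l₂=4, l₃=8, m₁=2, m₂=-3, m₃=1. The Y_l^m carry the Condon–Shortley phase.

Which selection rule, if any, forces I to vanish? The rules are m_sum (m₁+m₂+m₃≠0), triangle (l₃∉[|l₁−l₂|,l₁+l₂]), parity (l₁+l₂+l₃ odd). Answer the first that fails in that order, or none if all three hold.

triangle

m₁+m₂+m₃ = 2 − 3 + 1 = 0  ✓
triangle: |3−4|=1 ≤ l₃=8 ≤ 3+4=7  ✗
parity: l₁+l₂+l₃ = 15 is odd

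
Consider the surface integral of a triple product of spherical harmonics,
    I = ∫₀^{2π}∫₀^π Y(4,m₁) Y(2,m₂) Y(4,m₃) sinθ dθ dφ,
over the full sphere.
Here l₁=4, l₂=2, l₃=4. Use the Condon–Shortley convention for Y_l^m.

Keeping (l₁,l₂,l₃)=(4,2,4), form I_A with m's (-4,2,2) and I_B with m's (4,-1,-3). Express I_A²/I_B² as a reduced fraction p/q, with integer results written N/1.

2/7

Shared (l₁,l₂,l₃)=(4,2,4): N and (l;000)² cancel in I_A²/I_B².
A: Δ = 2!·6!·2!/11! = 1/13860; Racah Σ t=2..2: t=2:+1/2880 = 1/2880; ⇒ 3j(4 2 4; -4 2 2)² = 2/165, sgn +1
B: Δ = 2!·6!·2!/11! = 1/13860; Racah Σ t=0..0: t=0:+1/1440 = 1/1440; ⇒ 3j(4 2 4; 4 -1 -3)² = 7/165, sgn -1
I_A²/I_B² = (2/165)/(7/165) = 2/7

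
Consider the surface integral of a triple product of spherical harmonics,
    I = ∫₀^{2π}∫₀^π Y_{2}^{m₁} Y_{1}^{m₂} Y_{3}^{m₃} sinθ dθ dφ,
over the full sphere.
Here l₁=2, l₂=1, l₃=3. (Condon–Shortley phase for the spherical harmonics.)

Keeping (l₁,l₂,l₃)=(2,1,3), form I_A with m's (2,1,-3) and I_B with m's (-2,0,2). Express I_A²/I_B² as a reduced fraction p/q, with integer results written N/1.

3/1

l's match ⇒ only the (l;m) 3-j factors differ between A and B.
A: triangle coeff Δ(2,1,3) = 1/105; Σ_t [0,0]: t=0:+1/48 = 1/48; (3j)²=1/7 [(2 1 3; 2 1 -3)], sign=+1
B: triangle coeff Δ(2,1,3) = 1/105; Σ_t [0,0]: t=0:+1/24 = 1/24; (3j)²=1/21 [(2 1 3; -2 0 2)], sign=-1
I_A²/I_B² = (1/7)/(1/21) = 3/1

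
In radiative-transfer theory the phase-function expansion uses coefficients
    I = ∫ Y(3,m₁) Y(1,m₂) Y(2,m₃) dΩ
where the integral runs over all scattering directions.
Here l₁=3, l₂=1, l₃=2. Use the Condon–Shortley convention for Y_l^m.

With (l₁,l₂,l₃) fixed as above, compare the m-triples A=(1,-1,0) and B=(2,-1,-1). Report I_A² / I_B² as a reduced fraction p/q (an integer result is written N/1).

3/5

l's match ⇒ only the (l;m) 3-j factors differ between A and B.
A: triangle coeff Δ(3,1,2) = 1/105; Σ_t [0,0]: t=0:+1/8 = 1/8; (3j)²=2/35 [(3 1 2; 1 -1 0)], sign=+1
B: triangle coeff Δ(3,1,2) = 1/105; Σ_t [0,0]: t=0:+1/12 = 1/12; (3j)²=2/21 [(3 1 2; 2 -1 -1)], sign=-1
I_A²/I_B² = (2/35)/(2/21) = 3/5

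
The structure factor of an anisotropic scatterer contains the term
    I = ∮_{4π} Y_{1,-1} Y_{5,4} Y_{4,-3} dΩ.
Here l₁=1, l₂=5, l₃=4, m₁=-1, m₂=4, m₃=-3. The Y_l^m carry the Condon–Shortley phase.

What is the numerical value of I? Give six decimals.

m-sum 0 ✓  L=10 even ✓  4≤4≤6 ✓
Π(2lᵢ+1) = 3×11×9 = 297
triangle coeff Δ(1,5,4) = 1/495
Σ_t [1,1]: t=1:−1/576 = -1/576
(3j)²=5/99 [(1 5 4; 0 0 0)], sign=-1
Σ_t [2,2]: t=2:+1/10080 = 1/10080
(3j)²=4/55 [(1 5 4; -1 4 -3)], sign=-1
⇒ 4πI² = 12/11
I = (+1)√(12/11/(4π)) = 0.29463840

0.294638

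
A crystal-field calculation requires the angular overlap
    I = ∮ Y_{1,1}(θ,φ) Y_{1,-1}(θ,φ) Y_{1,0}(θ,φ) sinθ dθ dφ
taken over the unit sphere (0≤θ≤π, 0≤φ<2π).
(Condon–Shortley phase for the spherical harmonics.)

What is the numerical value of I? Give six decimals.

0.000000

Σlᵢ=3 odd — θ-integrand is odd under cosθ→−cosθ; I=0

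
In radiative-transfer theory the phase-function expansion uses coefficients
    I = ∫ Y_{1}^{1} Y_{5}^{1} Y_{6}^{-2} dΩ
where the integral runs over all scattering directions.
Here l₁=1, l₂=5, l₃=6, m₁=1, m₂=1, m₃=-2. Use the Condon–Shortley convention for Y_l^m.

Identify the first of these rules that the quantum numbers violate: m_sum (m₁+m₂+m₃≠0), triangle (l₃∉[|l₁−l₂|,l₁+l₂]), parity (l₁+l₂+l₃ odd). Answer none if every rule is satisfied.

m₁+m₂+m₃ = 1 + 1 − 2 = 0  ✓
triangle: |1−5|=4 ≤ l₃=6 ≤ 1+5=6  ✓
parity: l₁+l₂+l₃ = 12 is even  ✓

none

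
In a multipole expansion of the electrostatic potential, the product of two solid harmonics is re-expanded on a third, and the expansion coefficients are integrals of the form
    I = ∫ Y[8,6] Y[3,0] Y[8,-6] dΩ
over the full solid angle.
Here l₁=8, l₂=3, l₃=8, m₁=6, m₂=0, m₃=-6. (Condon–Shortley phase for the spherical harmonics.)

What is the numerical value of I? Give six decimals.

Σlᵢ=19 odd — θ-integrand is odd under cosθ→−cosθ; I=0

0.000000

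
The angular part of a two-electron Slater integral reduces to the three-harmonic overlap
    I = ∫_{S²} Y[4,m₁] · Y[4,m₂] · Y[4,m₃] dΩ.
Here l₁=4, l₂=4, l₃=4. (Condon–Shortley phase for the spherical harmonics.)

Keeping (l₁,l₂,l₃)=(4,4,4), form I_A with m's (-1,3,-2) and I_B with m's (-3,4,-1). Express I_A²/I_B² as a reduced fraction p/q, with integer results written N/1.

l's match ⇒ only the (l;m) 3-j factors differ between A and B.
A: triangle coeff Δ(4,4,4) = 1/450450; Σ_t [3,4]: t=3:−1/576 t=4:+1/864 = -1/1728; (3j)²=5/1287 [(4 4 4; -1 3 -2)], sign=-1
B: triangle coeff Δ(4,4,4) = 1/450450; Σ_t [4,4]: t=4:+1/3456 = 1/3456; (3j)²=35/1287 [(4 4 4; -3 4 -1)], sign=-1
I_A²/I_B² = (5/1287)/(35/1287) = 1/7

1/7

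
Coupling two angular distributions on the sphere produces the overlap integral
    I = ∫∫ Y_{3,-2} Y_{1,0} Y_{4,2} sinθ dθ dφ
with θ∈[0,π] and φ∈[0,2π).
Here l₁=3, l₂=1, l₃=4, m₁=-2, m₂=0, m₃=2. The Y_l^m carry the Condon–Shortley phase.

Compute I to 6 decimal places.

0.213244

m-sum 0 ✓  L=8 even ✓  2≤4≤4 ✓
Π(2lᵢ+1) = 7×3×9 = 189
triangle coeff Δ(3,1,4) = 1/252
Σ_t [0,0]: t=0:+1/36 = 1/36
(3j)²=4/63 [(3 1 4; 0 0 0)], sign=+1
Σ_t [0,0]: t=0:+1/120 = 1/120
(3j)²=1/21 [(3 1 4; -2 0 2)], sign=+1
⇒ 4πI² = 4/7
I = (+1)√(4/7/(4π)) = 0.21324362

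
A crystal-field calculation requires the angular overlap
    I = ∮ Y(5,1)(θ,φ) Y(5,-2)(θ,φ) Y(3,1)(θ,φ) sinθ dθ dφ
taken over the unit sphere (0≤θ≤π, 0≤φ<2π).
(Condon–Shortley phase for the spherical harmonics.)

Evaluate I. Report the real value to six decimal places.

L=13 odd ⇒ parity kills the (l;000) factor ⇒ I = 0

0.000000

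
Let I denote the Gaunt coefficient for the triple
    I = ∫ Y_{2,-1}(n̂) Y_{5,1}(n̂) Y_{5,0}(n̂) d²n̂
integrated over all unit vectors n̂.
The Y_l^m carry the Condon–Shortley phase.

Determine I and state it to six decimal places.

-0.036166

Checks pass: Σm=0; 12 even; l₃=5∈[3,7].
(2·2+1)(2·5+1)(2·5+1) = 605
Δ: 2! 2! 8! / 13! → 1/38610
sum: t=0:+1/2880 t=1:−1/576 t=2:+1/2880 = -1/960
3j²(2 5 5; 0 0 0) = Δ·Π!·Σ² = 10/429  (sign +1)
sum: t=1:−1/1440 t=2:+1/1152 = 1/5760
3j²(2 5 5; -1 1 0) = Δ·Π!·Σ² = 1/858  (sign -1)
combine: 4πI² = 605·10/429·1/858 = 25/1521
take √, sign -1: I = -0.03616600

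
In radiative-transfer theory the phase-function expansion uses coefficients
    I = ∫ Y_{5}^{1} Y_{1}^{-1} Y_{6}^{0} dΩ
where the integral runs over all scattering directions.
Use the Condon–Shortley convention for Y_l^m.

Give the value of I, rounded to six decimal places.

0.158246

m-sum 0 ✓  L=12 even ✓  4≤6≤6 ✓
Π(2lᵢ+1) = 11×3×13 = 429
triangle coeff Δ(5,1,6) = 1/858
Σ_t [0,0]: t=0:+1/14400 = 1/14400
(3j)²=6/143 [(5 1 6; 0 0 0)], sign=+1
Σ_t [0,0]: t=0:+1/34560 = 1/34560
(3j)²=5/286 [(5 1 6; 1 -1 0)], sign=+1
⇒ 4πI² = 45/143
I = (+1)√(45/143/(4π)) = 0.15824621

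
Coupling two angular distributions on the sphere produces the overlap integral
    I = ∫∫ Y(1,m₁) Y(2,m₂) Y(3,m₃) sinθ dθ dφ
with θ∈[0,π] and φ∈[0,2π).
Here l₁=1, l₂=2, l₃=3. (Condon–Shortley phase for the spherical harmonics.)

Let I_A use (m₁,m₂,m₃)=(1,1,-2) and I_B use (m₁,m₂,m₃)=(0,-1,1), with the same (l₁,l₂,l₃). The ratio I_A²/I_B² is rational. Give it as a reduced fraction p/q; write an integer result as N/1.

l's match ⇒ only the (l;m) 3-j factors differ between A and B.
A: triangle coeff Δ(1,2,3) = 1/105; Σ_t [0,0]: t=0:+1/12 = 1/12; (3j)²=2/21 [(1 2 3; 1 1 -2)], sign=-1
B: triangle coeff Δ(1,2,3) = 1/105; Σ_t [0,0]: t=0:+1/6 = 1/6; (3j)²=8/105 [(1 2 3; 0 -1 1)], sign=+1
I_A²/I_B² = (2/21)/(8/105) = 5/4

5/4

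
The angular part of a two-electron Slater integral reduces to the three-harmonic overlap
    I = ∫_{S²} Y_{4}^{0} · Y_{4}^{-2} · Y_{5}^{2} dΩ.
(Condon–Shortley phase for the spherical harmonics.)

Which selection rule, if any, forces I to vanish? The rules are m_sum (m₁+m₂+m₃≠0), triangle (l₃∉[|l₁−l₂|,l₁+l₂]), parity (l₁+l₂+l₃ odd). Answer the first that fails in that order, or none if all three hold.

azimuthal sum: 0 − 2 + 2 = 0  ✓
0 ≤ 5 ≤ 8 (triangle on l)  ✓
L = 4 + 4 + 5 = 13 (odd)  ✗

parity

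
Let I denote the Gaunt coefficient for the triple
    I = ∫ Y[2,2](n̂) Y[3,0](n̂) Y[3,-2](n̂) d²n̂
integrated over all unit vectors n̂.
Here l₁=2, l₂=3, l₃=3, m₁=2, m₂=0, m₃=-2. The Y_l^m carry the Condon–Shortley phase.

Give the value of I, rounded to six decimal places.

m-sum 0 ✓  L=8 even ✓  1≤3≤5 ✓
Π(2lᵢ+1) = 5×7×7 = 245
triangle coeff Δ(2,3,3) = 1/3780
Σ_t [0,2]: t=0:+1/24 t=1:−1/4 t=2:+1/24 = -1/6
(3j)²=4/105 [(2 3 3; 0 0 0)], sign=+1
Σ_t [0,0]: t=0:+1/24 = 1/24
(3j)²=1/21 [(2 3 3; 2 0 -2)], sign=-1
⇒ 4πI² = 4/9
I = (-1)√(4/9/(4π)) = -0.18806319

-0.188063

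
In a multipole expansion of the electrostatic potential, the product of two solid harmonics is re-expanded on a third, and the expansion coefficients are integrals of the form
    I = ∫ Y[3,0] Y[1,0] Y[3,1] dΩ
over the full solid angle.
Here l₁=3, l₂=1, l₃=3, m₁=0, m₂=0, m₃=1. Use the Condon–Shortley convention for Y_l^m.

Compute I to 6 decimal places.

m-sum = 0 + 0 + 1 = 1 ≠ 0 ⇒ I = 0

0.000000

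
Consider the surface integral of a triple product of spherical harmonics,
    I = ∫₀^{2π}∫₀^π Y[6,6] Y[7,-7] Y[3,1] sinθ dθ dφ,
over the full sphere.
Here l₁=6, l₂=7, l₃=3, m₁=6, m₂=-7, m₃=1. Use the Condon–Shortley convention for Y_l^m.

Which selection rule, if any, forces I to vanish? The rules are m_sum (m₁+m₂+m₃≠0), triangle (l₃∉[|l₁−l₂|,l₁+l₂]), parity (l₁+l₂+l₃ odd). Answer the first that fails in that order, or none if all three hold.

none

m₁+m₂+m₃ = 6 − 7 + 1 = 0  ✓
triangle: |6−7|=1 ≤ l₃=3 ≤ 6+7=13  ✓
parity: l₁+l₂+l₃ = 16 is even  ✓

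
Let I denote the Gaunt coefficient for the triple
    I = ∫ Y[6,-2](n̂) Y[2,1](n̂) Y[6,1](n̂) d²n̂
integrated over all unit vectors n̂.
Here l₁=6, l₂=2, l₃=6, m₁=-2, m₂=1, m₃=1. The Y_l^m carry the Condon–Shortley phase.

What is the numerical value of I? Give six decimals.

Checks pass: Σm=0; 14 even; l₃=6∈[4,8].
(2·6+1)(2·2+1)(2·6+1) = 845
Δ: 2! 10! 2! / 15! → 1/90090
sum: t=0:+1/69120 t=1:−1/14400 t=2:+1/69120 = -7/172800
3j²(6 2 6; 0 0 0) = Δ·Π!·Σ² = 14/715  (sign -1)
sum: t=1:−1/60480 t=2:+1/34560 = 1/80640
3j²(6 2 6; -2 1 1) = Δ·Π!·Σ² = 6/1001  (sign -1)
combine: 4πI² = 845·14/715·6/1001 = 12/121
take √, sign +1: I = 0.08883682

0.088837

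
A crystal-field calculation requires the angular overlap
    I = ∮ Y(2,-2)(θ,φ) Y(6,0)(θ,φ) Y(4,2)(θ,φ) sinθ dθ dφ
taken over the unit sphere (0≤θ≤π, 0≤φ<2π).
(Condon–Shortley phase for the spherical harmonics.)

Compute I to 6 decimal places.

0.061597

Rules hold: Σm=0, L=12 even, 4≤4≤8.
N = 5·13·9 = 585
Δ = 4!·0!·8!/13! = 1/6435
Racah Σ t=2..2: t=2:+1/2304 = 1/2304
⇒ 3j(2 6 4; 0 0 0)² = 5/143, sgn +1
Racah Σ t=4..4: t=4:+1/34560 = 1/34560
⇒ 3j(2 6 4; -2 0 2)² = 1/429, sgn +1
4πI² = N·(3j₀)²·(3jₘ)² = 75/1573
I = +1·√(0.0476796/4π) = 0.06159725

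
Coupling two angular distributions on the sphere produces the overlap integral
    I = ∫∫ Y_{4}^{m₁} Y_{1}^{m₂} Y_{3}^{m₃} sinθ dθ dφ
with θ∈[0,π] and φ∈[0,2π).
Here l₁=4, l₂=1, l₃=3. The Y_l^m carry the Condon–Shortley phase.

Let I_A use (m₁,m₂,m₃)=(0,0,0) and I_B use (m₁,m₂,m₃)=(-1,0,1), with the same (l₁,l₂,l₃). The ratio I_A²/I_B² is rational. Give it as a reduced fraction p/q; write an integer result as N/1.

16/15

l's match ⇒ only the (l;m) 3-j factors differ between A and B.
A: triangle coeff Δ(4,1,3) = 1/252; Σ_t [1,1]: t=1:−1/36 = -1/36; (3j)²=4/63 [(4 1 3; 0 0 0)], sign=+1
B: triangle coeff Δ(4,1,3) = 1/252; Σ_t [1,1]: t=1:−1/48 = -1/48; (3j)²=5/84 [(4 1 3; -1 0 1)], sign=-1
I_A²/I_B² = (4/63)/(5/84) = 16/15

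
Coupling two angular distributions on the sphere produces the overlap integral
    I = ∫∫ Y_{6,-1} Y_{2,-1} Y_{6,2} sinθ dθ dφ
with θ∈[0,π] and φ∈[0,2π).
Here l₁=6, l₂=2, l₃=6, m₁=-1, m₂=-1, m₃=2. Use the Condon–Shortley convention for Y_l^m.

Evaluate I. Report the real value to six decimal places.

m-sum 0 ✓  L=14 even ✓  4≤6≤8 ✓
Π(2lᵢ+1) = 13×5×13 = 845
triangle coeff Δ(6,2,6) = 1/90090
Σ_t [0,2]: t=0:+1/69120 t=1:−1/14400 t=2:+1/69120 = -7/172800
(3j)²=14/715 [(6 2 6; 0 0 0)], sign=-1
Σ_t [0,1]: t=0:+1/60480 t=1:−1/34560 = -1/80640
(3j)²=6/1001 [(6 2 6; -1 -1 2)], sign=-1
⇒ 4πI² = 12/121
I = (+1)√(12/121/(4π)) = 0.08883682

0.088837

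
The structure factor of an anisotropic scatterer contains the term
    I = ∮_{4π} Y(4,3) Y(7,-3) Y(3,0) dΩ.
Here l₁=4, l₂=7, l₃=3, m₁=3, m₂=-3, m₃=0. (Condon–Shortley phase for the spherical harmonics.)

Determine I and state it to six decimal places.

Rules hold: Σm=0, L=14 even, 3≤3≤11.
N = 9·15·7 = 945
Δ = 8!·0!·6!/15! = 1/45045
Racah Σ t=4..4: t=4:+1/20736 = 1/20736
⇒ 3j(4 7 3; 0 0 0)² = 35/1287, sgn -1
Racah Σ t=1..1: t=1:−1/181440 = -1/181440
⇒ 3j(4 7 3; 3 -3 0)² = 32/3003, sgn +1
4πI² = N·(3j₀)²·(3jₘ)² = 5600/20449
I = -1·√(0.273852/4π) = -0.14762267

-0.147623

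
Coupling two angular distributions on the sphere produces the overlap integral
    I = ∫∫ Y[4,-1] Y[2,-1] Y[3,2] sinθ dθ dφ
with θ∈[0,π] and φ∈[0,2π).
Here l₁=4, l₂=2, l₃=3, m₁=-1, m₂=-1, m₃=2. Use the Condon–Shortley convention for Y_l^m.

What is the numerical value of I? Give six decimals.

L=9 odd ⇒ parity kills the (l;000) factor ⇒ I = 0

0.000000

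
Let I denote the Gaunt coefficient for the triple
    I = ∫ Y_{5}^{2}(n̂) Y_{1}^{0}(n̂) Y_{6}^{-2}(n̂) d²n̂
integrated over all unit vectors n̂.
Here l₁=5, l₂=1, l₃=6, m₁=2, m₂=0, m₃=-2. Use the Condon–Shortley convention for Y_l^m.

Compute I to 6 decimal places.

0.231133

Checks pass: Σm=0; 12 even; l₃=6∈[4,6].
(2·5+1)(2·1+1)(2·6+1) = 429
Δ: 0! 10! 2! / 13! → 1/858
sum: t=0:+1/14400 = 1/14400
3j²(5 1 6; 0 0 0) = Δ·Π!·Σ² = 6/143  (sign +1)
sum: t=0:+1/30240 = 1/30240
3j²(5 1 6; 2 0 -2) = Δ·Π!·Σ² = 16/429  (sign +1)
combine: 4πI² = 429·6/143·16/429 = 96/143
take √, sign +1: I = 0.23113338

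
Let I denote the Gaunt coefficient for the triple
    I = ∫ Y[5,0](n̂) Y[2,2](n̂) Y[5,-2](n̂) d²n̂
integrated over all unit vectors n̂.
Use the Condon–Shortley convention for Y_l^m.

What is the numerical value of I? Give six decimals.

Checks pass: Σm=0; 12 even; l₃=5∈[3,7].
(2·5+1)(2·2+1)(2·5+1) = 605
Δ: 2! 8! 2! / 13! → 1/38610
sum: t=0:+1/2880 t=1:−1/576 t=2:+1/2880 = -1/960
3j²(5 2 5; 0 0 0) = Δ·Π!·Σ² = 10/429  (sign +1)
sum: t=2:+1/2880 = 1/2880
3j²(5 2 5; 0 2 -2) = Δ·Π!·Σ² = 14/429  (sign -1)
combine: 4πI² = 605·10/429·14/429 = 700/1521
take √, sign -1: I = -0.19137248

-0.191372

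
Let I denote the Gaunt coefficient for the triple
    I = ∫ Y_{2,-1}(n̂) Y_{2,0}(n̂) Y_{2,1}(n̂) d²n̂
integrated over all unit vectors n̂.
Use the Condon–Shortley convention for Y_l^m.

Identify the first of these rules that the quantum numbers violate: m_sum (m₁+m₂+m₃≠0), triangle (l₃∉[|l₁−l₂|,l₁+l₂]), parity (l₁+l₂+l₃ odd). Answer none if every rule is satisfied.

none

m₁+m₂+m₃ = -1 + 0 + 1 = 0  ✓
triangle: |2−2|=0 ≤ l₃=2 ≤ 2+2=4  ✓
parity: l₁+l₂+l₃ = 6 is even  ✓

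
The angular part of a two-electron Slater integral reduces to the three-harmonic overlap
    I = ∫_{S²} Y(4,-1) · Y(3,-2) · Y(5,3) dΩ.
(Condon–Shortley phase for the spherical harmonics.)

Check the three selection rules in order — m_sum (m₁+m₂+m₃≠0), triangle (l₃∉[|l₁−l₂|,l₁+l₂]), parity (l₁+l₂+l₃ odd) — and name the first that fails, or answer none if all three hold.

none

m₁+m₂+m₃ = -1 − 2 + 3 = 0  ✓
triangle: |4−3|=1 ≤ l₃=5 ≤ 4+3=7  ✓
parity: l₁+l₂+l₃ = 12 is even  ✓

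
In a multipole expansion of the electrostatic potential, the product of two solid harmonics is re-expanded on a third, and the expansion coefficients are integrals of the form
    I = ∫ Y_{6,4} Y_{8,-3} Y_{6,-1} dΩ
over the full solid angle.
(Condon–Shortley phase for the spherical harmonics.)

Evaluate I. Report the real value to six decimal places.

0.045419

Checks pass: Σm=0; 20 even; l₃=6∈[2,14].
(2·6+1)(2·8+1)(2·6+1) = 2873
Δ: 8! 4! 8! / 21! → 1/1309458150
sum: t=2:+1/49766400 t=3:−1/3110400 t=4:+1/1327104 t=5:−1/3110400 t=6:+1/49766400 = 1/6635520
3j²(6 8 6; 0 0 0) = Δ·Π!·Σ² = 350/46189  (sign +1)
sum: t=0:+1/116121600 t=1:−1/17418240 t=2:+1/24883200 = -1/116121600
3j²(6 8 6; 4 -3 -1) = Δ·Π!·Σ² = 5/4199  (sign +1)
combine: 4πI² = 2873·350/46189·5/4199 = 1750/67507
take √, sign +1: I = 0.04541922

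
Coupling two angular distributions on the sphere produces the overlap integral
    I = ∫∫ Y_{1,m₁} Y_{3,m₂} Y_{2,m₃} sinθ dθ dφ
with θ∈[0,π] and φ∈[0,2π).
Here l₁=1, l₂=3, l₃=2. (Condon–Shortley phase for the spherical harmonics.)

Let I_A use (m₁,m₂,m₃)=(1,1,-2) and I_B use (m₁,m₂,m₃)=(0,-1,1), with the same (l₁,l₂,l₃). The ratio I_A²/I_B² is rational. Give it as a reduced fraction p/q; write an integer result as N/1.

Same 1,3,2: normalisation and zero-m 3j drop out of the ratio.
A: Δ: 2! 0! 4! / 7! → 1/105; sum: t=0:+1/48 = 1/48; 3j²(1 3 2; 1 1 -2) = Δ·Π!·Σ² = 1/105  (sign +1)
B: Δ: 2! 0! 4! / 7! → 1/105; sum: t=1:−1/6 = -1/6; 3j²(1 3 2; 0 -1 1) = Δ·Π!·Σ² = 8/105  (sign +1)
I_A²/I_B² = (1/105)/(8/105) = 1/8

1/8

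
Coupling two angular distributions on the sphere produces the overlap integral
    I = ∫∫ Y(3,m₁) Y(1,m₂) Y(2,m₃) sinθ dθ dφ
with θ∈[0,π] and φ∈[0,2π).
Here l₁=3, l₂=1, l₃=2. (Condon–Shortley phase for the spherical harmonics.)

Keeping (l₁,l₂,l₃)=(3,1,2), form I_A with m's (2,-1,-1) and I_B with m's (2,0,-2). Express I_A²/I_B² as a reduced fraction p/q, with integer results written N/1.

Same 3,1,2: normalisation and zero-m 3j drop out of the ratio.
A: Δ: 2! 4! 0! / 7! → 1/105; sum: t=0:+1/12 = 1/12; 3j²(3 1 2; 2 -1 -1) = Δ·Π!·Σ² = 2/21  (sign -1)
B: Δ: 2! 4! 0! / 7! → 1/105; sum: t=1:−1/24 = -1/24; 3j²(3 1 2; 2 0 -2) = Δ·Π!·Σ² = 1/21  (sign -1)
I_A²/I_B² = (2/21)/(1/21) = 2/1

2/1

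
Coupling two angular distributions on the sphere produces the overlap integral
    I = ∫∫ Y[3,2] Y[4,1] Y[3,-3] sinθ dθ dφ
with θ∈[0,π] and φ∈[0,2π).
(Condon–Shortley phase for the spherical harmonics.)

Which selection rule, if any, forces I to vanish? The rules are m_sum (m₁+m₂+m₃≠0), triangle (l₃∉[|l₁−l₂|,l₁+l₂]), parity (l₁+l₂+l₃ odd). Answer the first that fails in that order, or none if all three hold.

azimuthal sum: 2 + 1 − 3 = 0  ✓
1 ≤ 3 ≤ 7 (triangle on l)  ✓
L = 3 + 4 + 3 = 10 (even)  ✓

none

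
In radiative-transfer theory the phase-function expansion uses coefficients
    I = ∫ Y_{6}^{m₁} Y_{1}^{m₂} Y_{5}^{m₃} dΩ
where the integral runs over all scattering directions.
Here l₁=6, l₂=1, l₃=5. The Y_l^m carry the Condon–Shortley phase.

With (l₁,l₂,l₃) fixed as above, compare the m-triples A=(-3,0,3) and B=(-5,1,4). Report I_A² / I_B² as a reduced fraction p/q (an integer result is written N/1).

Same 6,1,5: normalisation and zero-m 3j drop out of the ratio.
A: Δ: 2! 10! 0! / 13! → 1/858; sum: t=1:−1/80640 = -1/80640; 3j²(6 1 5; -3 0 3) = Δ·Π!·Σ² = 9/286  (sign -1)
B: Δ: 2! 10! 0! / 13! → 1/858; sum: t=2:+1/725760 = 1/725760; 3j²(6 1 5; -5 1 4) = Δ·Π!·Σ² = 5/78  (sign -1)
I_A²/I_B² = (9/286)/(5/78) = 27/55

27/55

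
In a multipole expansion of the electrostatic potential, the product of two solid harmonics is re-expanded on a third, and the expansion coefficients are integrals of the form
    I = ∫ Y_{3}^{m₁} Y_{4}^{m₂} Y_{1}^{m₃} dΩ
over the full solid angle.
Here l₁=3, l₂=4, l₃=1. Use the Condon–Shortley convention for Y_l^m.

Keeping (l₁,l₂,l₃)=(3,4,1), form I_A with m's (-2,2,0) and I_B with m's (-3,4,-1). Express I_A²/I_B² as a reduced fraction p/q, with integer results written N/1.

3/7

l's match ⇒ only the (l;m) 3-j factors differ between A and B.
A: triangle coeff Δ(3,4,1) = 1/252; Σ_t [5,5]: t=5:−1/120 = -1/120; (3j)²=1/21 [(3 4 1; -2 2 0)], sign=+1
B: triangle coeff Δ(3,4,1) = 1/252; Σ_t [6,6]: t=6:+1/1440 = 1/1440; (3j)²=1/9 [(3 4 1; -3 4 -1)], sign=+1
I_A²/I_B² = (1/21)/(1/9) = 3/7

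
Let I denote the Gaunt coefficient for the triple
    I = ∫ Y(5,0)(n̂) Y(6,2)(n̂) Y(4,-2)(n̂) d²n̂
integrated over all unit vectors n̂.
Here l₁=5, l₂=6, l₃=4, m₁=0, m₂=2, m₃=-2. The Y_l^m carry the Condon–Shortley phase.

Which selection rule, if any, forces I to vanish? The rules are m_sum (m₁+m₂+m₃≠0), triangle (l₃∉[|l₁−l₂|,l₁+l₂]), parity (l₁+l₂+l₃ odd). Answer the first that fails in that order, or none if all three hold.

parity

azimuthal sum: 0 + 2 − 2 = 0  ✓
1 ≤ 4 ≤ 11 (triangle on l)  ✓
L = 5 + 6 + 4 = 15 (odd)  ✗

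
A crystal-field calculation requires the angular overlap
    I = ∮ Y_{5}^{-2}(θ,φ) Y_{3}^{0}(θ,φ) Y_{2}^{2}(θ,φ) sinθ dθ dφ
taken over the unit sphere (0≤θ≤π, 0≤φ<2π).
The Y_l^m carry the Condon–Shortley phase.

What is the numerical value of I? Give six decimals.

Rules hold: Σm=0, L=10 even, 2≤2≤8.
N = 11·7·5 = 385
Δ = 6!·4!·0!/11! = 1/2310
Racah Σ t=3..3: t=3:−1/144 = -1/144
⇒ 3j(5 3 2; 0 0 0)² = 10/231, sgn -1
Racah Σ t=3..3: t=3:−1/864 = -1/864
⇒ 3j(5 3 2; -2 0 2)² = 1/66, sgn -1
4πI² = N·(3j₀)²·(3jₘ)² = 25/99
I = +1·√(0.252525/4π) = 0.14175797

0.141758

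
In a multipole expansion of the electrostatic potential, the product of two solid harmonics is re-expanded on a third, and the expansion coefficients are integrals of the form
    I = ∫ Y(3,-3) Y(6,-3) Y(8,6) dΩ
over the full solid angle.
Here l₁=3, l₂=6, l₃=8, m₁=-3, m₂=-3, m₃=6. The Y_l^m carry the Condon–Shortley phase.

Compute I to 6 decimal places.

0.000000

Σlᵢ=17 odd — θ-integrand is odd under cosθ→−cosθ; I=0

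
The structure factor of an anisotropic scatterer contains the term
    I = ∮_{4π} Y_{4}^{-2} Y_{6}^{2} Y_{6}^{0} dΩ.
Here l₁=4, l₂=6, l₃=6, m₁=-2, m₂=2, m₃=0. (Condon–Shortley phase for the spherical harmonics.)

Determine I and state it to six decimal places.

m-sum 0 ✓  L=16 even ✓  2≤6≤10 ✓
Π(2lᵢ+1) = 9×13×13 = 1521
triangle coeff Δ(4,6,6) = 1/15315300
Σ_t [0,4]: t=0:+1/829440 t=1:−1/25920 t=2:+1/9216 t=3:−1/25920 t=4:+1/829440 = 7/207360
(3j)²=28/2431 [(4 6 6; 0 0 0)], sign=+1
Σ_t [2,4]: t=2:+1/138240 t=3:−1/25920 t=4:+1/55296 = -11/829440
(3j)²=11/1326 [(4 6 6; -2 2 0)], sign=-1
⇒ 4πI² = 42/289
I = (-1)√(42/289/(4π)) = -0.10754019

-0.107540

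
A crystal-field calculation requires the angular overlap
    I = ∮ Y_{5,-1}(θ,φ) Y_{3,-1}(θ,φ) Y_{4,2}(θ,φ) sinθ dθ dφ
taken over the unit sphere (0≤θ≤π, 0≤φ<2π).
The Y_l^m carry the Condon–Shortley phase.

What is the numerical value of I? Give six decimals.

m-sum 0 ✓  L=12 even ✓  2≤4≤8 ✓
Π(2lᵢ+1) = 11×7×9 = 693
triangle coeff Δ(5,3,4) = 1/180180
Σ_t [1,3]: t=1:−1/576 t=2:+1/144 t=3:−1/576 = 1/288
(3j)²=20/1001 [(5 3 4; 0 0 0)], sign=+1
Σ_t [0,2]: t=0:+1/34560 t=1:−1/720 t=2:+1/384 = 43/34560
(3j)²=1849/180180 [(5 3 4; -1 -1 2)], sign=+1
⇒ 4πI² = 1849/13013
I = (+1)√(1849/13013/(4π)) = 0.10633465

0.106335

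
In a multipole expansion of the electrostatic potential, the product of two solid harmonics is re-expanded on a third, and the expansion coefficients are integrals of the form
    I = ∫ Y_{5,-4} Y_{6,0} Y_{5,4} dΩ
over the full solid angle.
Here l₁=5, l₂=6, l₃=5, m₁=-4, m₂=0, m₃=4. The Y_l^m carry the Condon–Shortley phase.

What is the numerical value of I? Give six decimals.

Checks pass: Σm=0; 16 even; l₃=5∈[1,11].
(2·5+1)(2·6+1)(2·5+1) = 1573
Δ: 6! 4! 6! / 17! → 1/28588560
sum: t=1:−1/345600 t=2:+1/13824 t=3:−1/5184 t=4:+1/13824 t=5:−1/345600 = -7/129600
3j²(5 6 5; 0 0 0) = Δ·Π!·Σ² = 80/7293  (sign +1)
sum: t=5:−1/345600 t=6:+1/3110400 = -1/388800
3j²(5 6 5; -4 0 4) = Δ·Π!·Σ² = 192/12155  (sign +1)
combine: 4πI² = 1573·80/7293·192/12155 = 1024/3757
take √, sign +1: I = 0.14727345

0.147273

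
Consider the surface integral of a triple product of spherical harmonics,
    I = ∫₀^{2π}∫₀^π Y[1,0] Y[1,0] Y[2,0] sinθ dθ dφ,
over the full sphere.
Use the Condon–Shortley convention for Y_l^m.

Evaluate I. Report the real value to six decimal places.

m-sum 0 ✓  L=4 even ✓  0≤2≤2 ✓
Π(2lᵢ+1) = 3×3×5 = 45
triangle coeff Δ(1,1,2) = 1/30
Σ_t [0,0]: t=0:+1/1 = 1/1
(3j)²=2/15 [(1 1 2; 0 0 0)], sign=+1
(m-triple is (0,0,0) — same symbol as above.)
⇒ 4πI² = 4/5
I = (+1)√(4/5/(4π)) = 0.25231325

0.252313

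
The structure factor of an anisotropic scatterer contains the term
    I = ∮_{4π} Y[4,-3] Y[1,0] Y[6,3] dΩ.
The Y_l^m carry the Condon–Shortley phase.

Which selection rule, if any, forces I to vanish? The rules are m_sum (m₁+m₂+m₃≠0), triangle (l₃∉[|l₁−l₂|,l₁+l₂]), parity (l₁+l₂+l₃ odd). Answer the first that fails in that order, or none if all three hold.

azimuthal sum: -3 + 0 + 3 = 0  ✓
3 ≤ 6 ≤ 5 (triangle on l)  ✗
L = 4 + 1 + 6 = 11 (odd)

triangle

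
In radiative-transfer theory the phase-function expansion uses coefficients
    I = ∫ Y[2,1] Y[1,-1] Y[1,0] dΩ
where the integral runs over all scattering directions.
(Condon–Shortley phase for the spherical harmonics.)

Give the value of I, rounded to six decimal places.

-0.218510

m-sum 0 ✓  L=4 even ✓  1≤1≤3 ✓
Π(2lᵢ+1) = 5×3×3 = 45
triangle coeff Δ(2,1,1) = 1/30
Σ_t [1,1]: t=1:−1/1 = -1/1
(3j)²=2/15 [(2 1 1; 0 0 0)], sign=+1
Σ_t [0,0]: t=0:+1/2 = 1/2
(3j)²=1/10 [(2 1 1; 1 -1 0)], sign=-1
⇒ 4πI² = 3/5
I = (-1)√(3/5/(4π)) = -0.21850969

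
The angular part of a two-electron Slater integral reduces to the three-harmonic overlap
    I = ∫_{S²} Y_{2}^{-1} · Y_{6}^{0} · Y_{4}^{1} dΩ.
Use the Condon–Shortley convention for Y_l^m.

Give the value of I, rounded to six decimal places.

0.174223

Checks pass: Σm=0; 12 even; l₃=4∈[4,8].
(2·2+1)(2·6+1)(2·4+1) = 585
Δ: 4! 0! 8! / 13! → 1/6435
sum: t=2:+1/2304 = 1/2304
3j²(2 6 4; 0 0 0) = Δ·Π!·Σ² = 5/143  (sign +1)
sum: t=3:−1/4320 = -1/4320
3j²(2 6 4; -1 0 1) = Δ·Π!·Σ² = 8/429  (sign +1)
combine: 4πI² = 585·5/143·8/429 = 600/1573
take √, sign +1: I = 0.17422334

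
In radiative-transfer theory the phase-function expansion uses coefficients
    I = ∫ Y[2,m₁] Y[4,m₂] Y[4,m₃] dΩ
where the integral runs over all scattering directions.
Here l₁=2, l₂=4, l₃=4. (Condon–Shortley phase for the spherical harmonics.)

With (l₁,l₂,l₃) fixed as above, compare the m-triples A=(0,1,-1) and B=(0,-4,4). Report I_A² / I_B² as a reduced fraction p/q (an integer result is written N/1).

Same 2,4,4: normalisation and zero-m 3j drop out of the ratio.
A: Δ: 2! 2! 6! / 11! → 1/13860; sum: t=0:+1/480 t=1:−1/48 t=2:+1/144 = -17/1440; 3j²(2 4 4; 0 1 -1) = Δ·Π!·Σ² = 289/13860  (sign +1)
B: Δ: 2! 2! 6! / 11! → 1/13860; sum: t=0:+1/2880 = 1/2880; 3j²(2 4 4; 0 -4 4) = Δ·Π!·Σ² = 28/495  (sign +1)
I_A²/I_B² = (289/13860)/(28/495) = 289/784

289/784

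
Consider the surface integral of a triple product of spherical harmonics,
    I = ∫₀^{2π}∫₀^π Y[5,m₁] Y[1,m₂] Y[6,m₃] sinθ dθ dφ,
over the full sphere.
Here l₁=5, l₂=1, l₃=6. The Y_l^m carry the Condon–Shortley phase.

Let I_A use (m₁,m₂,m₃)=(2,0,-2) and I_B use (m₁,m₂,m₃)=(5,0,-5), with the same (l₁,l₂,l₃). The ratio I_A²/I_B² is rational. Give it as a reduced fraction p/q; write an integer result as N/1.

l's match ⇒ only the (l;m) 3-j factors differ between A and B.
A: triangle coeff Δ(5,1,6) = 1/858; Σ_t [0,0]: t=0:+1/30240 = 1/30240; (3j)²=16/429 [(5 1 6; 2 0 -2)], sign=+1
B: triangle coeff Δ(5,1,6) = 1/858; Σ_t [0,0]: t=0:+1/3628800 = 1/3628800; (3j)²=1/78 [(5 1 6; 5 0 -5)], sign=-1
I_A²/I_B² = (16/429)/(1/78) = 32/11

32/11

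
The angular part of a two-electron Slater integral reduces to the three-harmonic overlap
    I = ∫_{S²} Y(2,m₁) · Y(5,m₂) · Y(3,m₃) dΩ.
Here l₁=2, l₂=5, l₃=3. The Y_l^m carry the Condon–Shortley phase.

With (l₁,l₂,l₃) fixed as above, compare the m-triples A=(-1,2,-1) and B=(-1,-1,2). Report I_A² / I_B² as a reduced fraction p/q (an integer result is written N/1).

Shared (l₁,l₂,l₃)=(2,5,3): N and (l;000)² cancel in I_A²/I_B².
A: Δ = 4!·0!·6!/11! = 1/2310; Racah Σ t=3..3: t=3:−1/288 = -1/288; ⇒ 3j(2 5 3; -1 2 -1)² = 1/22, sgn -1
B: Δ = 4!·0!·6!/11! = 1/2310; Racah Σ t=3..3: t=3:−1/720 = -1/720; ⇒ 3j(2 5 3; -1 -1 2)² = 4/385, sgn +1
I_A²/I_B² = (1/22)/(4/385) = 35/8

35/8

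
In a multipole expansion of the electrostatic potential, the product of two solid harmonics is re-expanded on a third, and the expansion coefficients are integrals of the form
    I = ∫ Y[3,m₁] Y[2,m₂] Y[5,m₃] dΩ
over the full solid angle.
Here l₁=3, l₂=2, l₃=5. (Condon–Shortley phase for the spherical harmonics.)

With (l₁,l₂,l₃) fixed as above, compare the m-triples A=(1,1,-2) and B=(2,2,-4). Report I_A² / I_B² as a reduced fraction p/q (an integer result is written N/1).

Shared (l₁,l₂,l₃)=(3,2,5): N and (l;000)² cancel in I_A²/I_B².
A: Δ = 0!·6!·4!/11! = 1/2310; Racah Σ t=0..0: t=0:+1/288 = 1/288; ⇒ 3j(3 2 5; 1 1 -2)² = 1/22, sgn -1
B: Δ = 0!·6!·4!/11! = 1/2310; Racah Σ t=0..0: t=0:+1/2880 = 1/2880; ⇒ 3j(3 2 5; 2 2 -4)² = 3/55, sgn -1
I_A²/I_B² = (1/22)/(3/55) = 5/6

5/6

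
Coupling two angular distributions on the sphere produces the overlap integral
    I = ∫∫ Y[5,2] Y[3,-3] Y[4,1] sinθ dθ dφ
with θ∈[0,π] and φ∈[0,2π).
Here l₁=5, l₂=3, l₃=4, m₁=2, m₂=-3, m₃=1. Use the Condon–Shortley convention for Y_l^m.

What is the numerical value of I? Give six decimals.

-0.179179

m-sum 0 ✓  L=12 even ✓  2≤4≤8 ✓
Π(2lᵢ+1) = 11×7×9 = 693
triangle coeff Δ(5,3,4) = 1/180180
Σ_t [1,3]: t=1:−1/576 t=2:+1/144 t=3:−1/576 = 1/288
(3j)²=20/1001 [(5 3 4; 0 0 0)], sign=+1
Σ_t [0,0]: t=0:+1/1728 = 1/1728
(3j)²=25/858 [(5 3 4; 2 -3 1)], sign=-1
⇒ 4πI² = 750/1859
I = (-1)√(750/1859/(4π)) = -0.17917854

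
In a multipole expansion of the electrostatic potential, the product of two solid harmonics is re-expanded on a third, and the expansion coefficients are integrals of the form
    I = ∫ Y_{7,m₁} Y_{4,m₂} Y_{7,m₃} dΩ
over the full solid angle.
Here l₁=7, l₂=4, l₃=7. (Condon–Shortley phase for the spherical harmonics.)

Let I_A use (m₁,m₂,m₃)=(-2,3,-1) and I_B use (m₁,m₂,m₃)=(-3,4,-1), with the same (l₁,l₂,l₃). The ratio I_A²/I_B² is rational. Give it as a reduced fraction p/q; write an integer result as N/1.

Shared (l₁,l₂,l₃)=(7,4,7): N and (l;000)² cancel in I_A²/I_B².
A: Δ = 4!·10!·4!/19! = 1/58198140; Racah Σ t=3..4: t=3:−1/2488320 t=4:+1/2073600 = 1/12441600; ⇒ 3j(7 4 7; -2 3 -1)² = 98/138567, sgn +1
B: Δ = 4!·10!·4!/19! = 1/58198140; Racah Σ t=4..4: t=4:+1/9953280 = 1/9953280; ⇒ 3j(7 4 7; -3 4 -1)² = 2450/138567, sgn +1
I_A²/I_B² = (98/138567)/(2450/138567) = 1/25

1/25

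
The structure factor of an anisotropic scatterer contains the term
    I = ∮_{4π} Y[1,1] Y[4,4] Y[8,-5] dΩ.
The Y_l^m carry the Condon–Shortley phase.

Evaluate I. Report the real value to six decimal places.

0.000000

|1−4|≤8≤1+4 violated ⇒ I = 0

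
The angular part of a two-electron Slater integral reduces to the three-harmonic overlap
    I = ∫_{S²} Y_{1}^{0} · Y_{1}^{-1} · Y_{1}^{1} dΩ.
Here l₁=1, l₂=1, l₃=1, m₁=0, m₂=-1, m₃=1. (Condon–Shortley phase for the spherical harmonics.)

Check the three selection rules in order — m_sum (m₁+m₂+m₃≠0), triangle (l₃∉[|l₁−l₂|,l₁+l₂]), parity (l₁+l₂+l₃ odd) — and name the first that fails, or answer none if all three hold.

m₁+m₂+m₃ = 0 − 1 + 1 = 0  ✓
triangle: |1−1|=0 ≤ l₃=1 ≤ 1+1=2  ✓
parity: l₁+l₂+l₃ = 3 is odd  ✗

parity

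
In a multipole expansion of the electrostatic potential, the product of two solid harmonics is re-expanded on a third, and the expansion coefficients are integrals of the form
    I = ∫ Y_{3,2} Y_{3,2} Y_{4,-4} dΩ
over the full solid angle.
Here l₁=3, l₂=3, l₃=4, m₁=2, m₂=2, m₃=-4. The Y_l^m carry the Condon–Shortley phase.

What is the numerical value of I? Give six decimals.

Rules hold: Σm=0, L=10 even, 0≤4≤6.
N = 7·7·9 = 441
Δ = 2!·4!·4!/11! = 1/34650
Racah Σ t=0..2: t=0:+1/72 t=1:−1/16 t=2:+1/72 = -5/144
⇒ 3j(3 3 4; 0 0 0)² = 2/77, sgn -1
Racah Σ t=1..1: t=1:−1/576 = -1/576
⇒ 3j(3 3 4; 2 2 -4)² = 5/99, sgn -1
4πI² = N·(3j₀)²·(3jₘ)² = 70/121
I = +1·√(0.578512/4π) = 0.21456131

0.214561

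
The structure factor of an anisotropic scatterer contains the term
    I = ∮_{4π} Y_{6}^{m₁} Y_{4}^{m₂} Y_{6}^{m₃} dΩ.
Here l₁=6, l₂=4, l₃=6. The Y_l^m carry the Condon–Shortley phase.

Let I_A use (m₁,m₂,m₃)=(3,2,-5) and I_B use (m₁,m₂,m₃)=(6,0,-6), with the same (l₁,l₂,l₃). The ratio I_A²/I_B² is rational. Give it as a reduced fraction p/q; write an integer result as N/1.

Same 6,4,6: normalisation and zero-m 3j drop out of the ratio.
A: Δ: 4! 8! 4! / 17! → 1/15315300; sum: t=2:+1/483840 t=3:−1/1451520 = 1/725760; 3j²(6 4 6; 3 2 -5) = Δ·Π!·Σ² = 24/1547  (sign -1)
B: Δ: 4! 8! 4! / 17! → 1/15315300; sum: t=0:+1/23224320 = 1/23224320; 3j²(6 4 6; 6 0 -6) = Δ·Π!·Σ² = 99/6188  (sign +1)
I_A²/I_B² = (24/1547)/(99/6188) = 32/33

32/33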